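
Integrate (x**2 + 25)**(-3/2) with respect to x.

Substitute x = 5·tan(θ), so dx = 5·sec(θ)^2 dθ and the radical becomes sqrt(x**2 + 25) = 5·sec(θ) by the Pythagorean identity.
Integrate the resulting trig expression in θ, then back-substitute tan(θ) = x/5, sec(θ) = sqrt(x**2 + 25)/5 (absorbing any constant into C).

x/(25*sqrt(x**2 + 25)) + C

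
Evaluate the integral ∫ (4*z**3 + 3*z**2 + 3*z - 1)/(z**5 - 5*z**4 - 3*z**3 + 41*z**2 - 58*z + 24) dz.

5*log(z - 4)/2 - 49*log(z - 2)/10 + 41*log(z - 1)/16 - 13*log(z + 3)/80 - 3/(4*z - 4) + C

Factor the denominator: (z - 4)*(z - 2)*(z - 1)**2*(z + 3).
Partial-fraction decomposition: -13/(80*(z + 3)) + 41/(16*(z - 1)) + 3/(4*(z - 1)**2) - 49/(10*(z - 2)) + 5/(2*(z - 4)).
Integrate each term; A/(z−a) gives A·log|z−a|; A/(z−a)² gives −A/(z−a).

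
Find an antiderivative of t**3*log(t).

Use integration by parts with u = log(t), dv = t**3 dt.
Then du = 1/t dt and v = t**4/4.

t**4*log(t)/4 - t**4/16 + C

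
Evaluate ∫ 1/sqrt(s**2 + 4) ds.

Substitute s = 2·tan(θ), so ds = 2·sec(θ)^2 dθ and the radical becomes sqrt(s**2 + 4) = 2·sec(θ) by the Pythagorean identity.
Integrate the resulting trig expression in θ, then back-substitute tan(θ) = s/2, sec(θ) = sqrt(s**2 + 4)/2 (absorbing any constant into C).

log(s + sqrt(s**2 + 4)) + C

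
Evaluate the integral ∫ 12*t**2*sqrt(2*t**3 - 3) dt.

4*(2*t**3 - 3)**(3/2)/3 + C

Let u = 2*t**3 - 3, so du = (6*t**2) dt.
Rewriting, the integral becomes 2·∫ √u du = 2·(2/3)u^(3/2).
Substituting back, u = 2*t**3 - 3.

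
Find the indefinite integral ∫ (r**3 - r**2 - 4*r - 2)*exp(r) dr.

(r**3 - 4*r**2 + 4*r - 6)*exp(r) + C

Use integration by parts with u = r**3 - r**2 - 4*r - 2, dv = exp(r) dr, so v = exp(r).
Apply parts 3 times (tabular method): alternate signs, differentiate u down to 0, integrate dv up.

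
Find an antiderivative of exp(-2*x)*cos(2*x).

exp(-2*x)*sin(2*x)/4 - exp(-2*x)*cos(2*x)/4 + C

Let I denote the integral. Integrate by parts with u = cos(2*x), dv = exp(-2*x) dx, so v = -exp(-2*x)/2: I = -exp(-2*x)*cos(2*x)/2 − ∫ exp(-2*x)*sin(2*x) dx.
Apply parts again with u = sin(2*x), dv = exp(-2*x) dx: ∫ exp(-2*x)*sin(2*x) dx = -exp(-2*x)*sin(2*x)/2 + I. Substituting back brings back I: I = exp(-2*x)*sin(2*x)/2 - exp(-2*x)*cos(2*x)/2 − I.
Solving for I: (1 + 1)·I equals the remaining terms, so I = (1/2)·(exp(-2*x)*sin(2*x)/2 - exp(-2*x)*cos(2*x)/2).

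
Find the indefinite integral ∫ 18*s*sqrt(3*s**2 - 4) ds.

2*(3*s**2 - 4)**(3/2) + C

Let u = 3*s**2 - 4, so du = (6*s) ds.
Rewriting, the integral becomes 3·∫ √u du = 3·(2/3)u^(3/2).
Substituting back, u = 3*s**2 - 4.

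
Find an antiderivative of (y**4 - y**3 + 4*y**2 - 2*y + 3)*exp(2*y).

Use integration by parts with u = y**4 - y**3 + 4*y**2 - 2*y + 3, dv = exp(2*y) dy, so v = exp(2*y)/2.
Apply parts 4 times (tabular method): alternate signs, differentiate u down to 0, integrate dv up.

(4*y**4 - 12*y**3 + 34*y**2 - 42*y + 33)*exp(2*y)/8 + C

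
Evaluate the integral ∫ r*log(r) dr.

r**2*log(r)/2 - r**2/4 + C

Use integration by parts with u = log(r), dv = r dr.
Then du = 1/r dr and v = r**2/2.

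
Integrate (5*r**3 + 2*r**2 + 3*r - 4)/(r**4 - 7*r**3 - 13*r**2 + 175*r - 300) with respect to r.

343*log(r - 5)/10 - 40*log(r - 4) + 79*log(r - 3)/8 + 33*log(r + 5)/40 + C

Factor the denominator: (r - 5)*(r - 4)*(r - 3)*(r + 5).
Partial-fraction decomposition: 33/(40*(r + 5)) + 79/(8*(r - 3)) - 40/(r - 4) + 343/(10*(r - 5)).
Integrate each term: A/(r−a) contributes A·log|r−a|.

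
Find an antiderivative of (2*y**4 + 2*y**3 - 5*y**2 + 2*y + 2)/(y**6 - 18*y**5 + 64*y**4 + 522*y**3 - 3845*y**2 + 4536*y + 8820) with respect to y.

Factor the denominator: (y - 7)**2*(y - 6)*(y - 5)*(y + 1)*(y + 6).
Partial-fraction decomposition: -197/(11154*(y + 6)) - 1/(2688*(y + 1)) - 1387/(264*(y - 5)) + 1429/(42*(y - 6)) - 621963/(21632*(y - 7)) + 5259/(208*(y - 7)**2).
Integrate each term; A/(y−a) gives A·log|y−a|; A/(y−a)² gives −A/(y−a).

-621963*log(y - 7)/21632 + 1429*log(y - 6)/42 - 1387*log(y - 5)/264 - log(y + 1)/2688 - 197*log(y + 6)/11154 - 5259/(208*y - 1456) + C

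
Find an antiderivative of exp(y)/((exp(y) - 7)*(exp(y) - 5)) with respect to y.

Let u = e^y, du = e^y dy.
The integral becomes ∫ du/((u-5)(u-7)); decompose into partial fractions.

log(exp(y) - 7)/2 - log(exp(y) - 5)/2 + C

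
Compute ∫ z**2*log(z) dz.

z**3*log(z)/3 - z**3/9 + C

Use integration by parts with u = log(z), dv = z**2 dz.
Then du = 1/z dz and v = z**3/3.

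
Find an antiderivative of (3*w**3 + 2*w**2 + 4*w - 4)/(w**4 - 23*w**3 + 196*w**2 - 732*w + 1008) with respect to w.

1151*log(w - 7)/3 - 361*log(w - 6) - 59*log(w - 4)/3 + 370/(w - 6) + C

Factor the denominator: (w - 7)*(w - 6)**2*(w - 4).
Partial-fraction decomposition: -59/(3*(w - 4)) - 361/(w - 6) - 370/(w - 6)**2 + 1151/(3*(w - 7)).
Integrate each term; A/(w−a) gives A·log|w−a|; A/(w−a)² gives −A/(w−a).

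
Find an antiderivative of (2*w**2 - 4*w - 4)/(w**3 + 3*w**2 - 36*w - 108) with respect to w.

11*log(w - 6)/27 - 26*log(w + 3)/27 + 23*log(w + 6)/9 + C

Factor the denominator: (w - 6)*(w + 3)*(w + 6).
Partial-fraction decomposition: 23/(9*(w + 6)) - 26/(27*(w + 3)) + 11/(27*(w - 6)).
Integrate each term: A/(w−a) contributes A·log|w−a|.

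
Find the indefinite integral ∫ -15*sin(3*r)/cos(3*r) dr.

Let u = cos(3*r), so du = (-3*sin(3*r)) dr.
Rewriting, the integral becomes 5·∫ 1/u du = 5·log(u).
Substituting back, u = cos(3*r).

5*log(cos(3*r)) + C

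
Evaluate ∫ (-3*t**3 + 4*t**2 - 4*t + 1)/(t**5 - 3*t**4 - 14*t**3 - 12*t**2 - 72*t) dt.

-log(t)/72 - 527*log(t - 6)/2160 + 10*log(t + 3)/27 - 9*log(t**2 + 4)/160 - 17*atan(t/2)/80 + C

Factor the denominator: t*(t - 6)*(t + 3)*(t**2 + 4).
Partial-fraction decomposition: -(9*t + 34)/(80*(t**2 + 4)) + 10/(27*(t + 3)) - 527/(2160*(t - 6)) - 1/(72*t).
Integrate each term; A/(t−a) gives A·log|t−a|; the (Bt+D)/(t²+p²) term gives a log and an atan.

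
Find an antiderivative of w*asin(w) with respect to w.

w**2*asin(w)/2 + w*sqrt(-w**2 + 1)/4 - asin(w)/4 + C

Use integration by parts with u = arcsin(w), dv = w dw.
Then du = 1/sqrt(-w**2 + 1) dw.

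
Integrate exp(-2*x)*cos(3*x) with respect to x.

3*exp(-2*x)*sin(3*x)/13 - 2*exp(-2*x)*cos(3*x)/13 + C

Let I denote the integral. Integrate by parts with u = cos(3*x), dv = exp(-2*x) dx, so v = -exp(-2*x)/2: I = -exp(-2*x)*cos(3*x)/2 − (3/2)·∫ exp(-2*x)*sin(3*x) dx.
Apply parts again with u = sin(3*x), dv = exp(-2*x) dx: ∫ exp(-2*x)*sin(3*x) dx = -exp(-2*x)*sin(3*x)/2 + (3/2)·I. Substituting back brings back I: I = 3*exp(-2*x)*sin(3*x)/4 - exp(-2*x)*cos(3*x)/2 − (9/4)·I.
Solving for I: (1 + 9/4)·I equals the remaining terms, so I = (4/13)·(3*exp(-2*x)*sin(3*x)/4 - exp(-2*x)*cos(3*x)/2).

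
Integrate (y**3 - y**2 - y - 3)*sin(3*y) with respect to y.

Use integration by parts with u = y**3 - y**2 - y - 3, dv = sin(3*y) dy, so v = -cos(3*y)/3.
Apply parts 3 times (tabular method): alternate signs, differentiate u down to 0, integrate dv up.

-y**3*cos(3*y)/3 + y**2*sin(3*y)/3 + y**2*cos(3*y)/3 - 2*y*sin(3*y)/9 + 5*y*cos(3*y)/9 - 5*sin(3*y)/27 + 25*cos(3*y)/27 + C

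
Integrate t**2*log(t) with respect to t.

t**3*log(t)/3 - t**3/9 + C

Use integration by parts with u = log(t), dv = t**2 dt.
Then du = 1/t dt and v = t**3/3.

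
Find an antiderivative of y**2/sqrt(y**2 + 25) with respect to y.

y*sqrt(y**2 + 25)/2 - 25*log(y + sqrt(y**2 + 25))/2 + C

Substitute y = 5·tan(θ), so dy = 5·sec(θ)^2 dθ and the radical becomes sqrt(y**2 + 25) = 5·sec(θ) by the Pythagorean identity.
Integrate the resulting trig expression in θ, then back-substitute tan(θ) = y/5, sec(θ) = sqrt(y**2 + 25)/5 (absorbing any constant into C).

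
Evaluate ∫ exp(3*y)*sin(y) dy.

3*exp(3*y)*sin(y)/10 - exp(3*y)*cos(y)/10 + C

Let I denote the integral. Integrate by parts with u = sin(y), dv = exp(3*y) dy, so v = exp(3*y)/3: I = exp(3*y)*sin(y)/3 − (1/3)·∫ exp(3*y)*cos(y) dy.
Apply parts again with u = cos(y), dv = exp(3*y) dy: ∫ exp(3*y)*cos(y) dy = exp(3*y)*cos(y)/3 + (1/3)·I. Substituting back brings back I: I = exp(3*y)*sin(y)/3 - exp(3*y)*cos(y)/9 − (1/9)·I.
Solving for I: (1 + 1/9)·I equals the remaining terms, so I = (9/10)·(exp(3*y)*sin(y)/3 - exp(3*y)*cos(y)/9).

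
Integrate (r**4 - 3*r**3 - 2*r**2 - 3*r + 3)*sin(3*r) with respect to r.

-r**4*cos(3*r)/3 + 4*r**3*sin(3*r)/9 + r**3*cos(3*r) - r**2*sin(3*r) + 10*r**2*cos(3*r)/9 - 20*r*sin(3*r)/27 + r*cos(3*r)/3 - sin(3*r)/9 - 101*cos(3*r)/81 + C

Use integration by parts with u = r**4 - 3*r**3 - 2*r**2 - 3*r + 3, dv = sin(3*r) dr, so v = -cos(3*r)/3.
Apply parts 4 times (tabular method): alternate signs, differentiate u down to 0, integrate dv up.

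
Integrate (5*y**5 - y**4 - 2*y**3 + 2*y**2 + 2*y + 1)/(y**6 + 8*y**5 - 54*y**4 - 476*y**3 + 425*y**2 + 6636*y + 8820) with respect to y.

Factor the denominator: (y - 6)*(y - 5)*(y + 2)*(y + 3)*(y + 7)**2.
Partial-fraction decomposition: 14299/(5070*(y + 7)) - 5711/(208*(y + 7)**2) + 1229/(1152*(y + 3)) - 31/(280*(y + 2)) - 4937/(2688*(y - 5)) + 37237/(12168*(y - 6)).
Integrate each term; A/(y−a) gives A·log|y−a|; A/(y−a)² gives −A/(y−a).

37237*log(y - 6)/12168 - 4937*log(y - 5)/2688 - 31*log(y + 2)/280 + 1229*log(y + 3)/1152 + 14299*log(y + 7)/5070 + 5711/(208*y + 1456) + C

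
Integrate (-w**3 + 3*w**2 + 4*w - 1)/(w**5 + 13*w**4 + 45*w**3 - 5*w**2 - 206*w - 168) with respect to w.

Factor the denominator: (w - 2)*(w + 1)*(w + 3)*(w + 4)*(w + 7).
Partial-fraction decomposition: 461/(648*(w + 7)) - 95/(54*(w + 4)) + 41/(40*(w + 3)) + 1/(108*(w + 1)) + 11/(810*(w - 2)).
Integrate each term: A/(w−a) contributes A·log|w−a|.

11*log(w - 2)/810 + log(w + 1)/108 + 41*log(w + 3)/40 - 95*log(w + 4)/54 + 461*log(w + 7)/648 + C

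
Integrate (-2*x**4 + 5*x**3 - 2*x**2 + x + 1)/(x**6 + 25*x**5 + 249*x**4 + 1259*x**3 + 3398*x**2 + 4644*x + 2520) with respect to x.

Factor the denominator: (x + 2)**2*(x + 3)*(x + 5)*(x + 6)*(x + 7).
Partial-fraction decomposition: 6621/(200*(x + 7)) - 3749/(48*(x + 6)) + 643/(12*(x + 5)) - 317/(24*(x + 3)) + 5549/(1200*(x + 2)) - 27/(20*(x + 2)**2).
Integrate each term; A/(x−a) gives A·log|x−a|; A/(x−a)² gives −A/(x−a).

5549*log(x + 2)/1200 - 317*log(x + 3)/24 + 643*log(x + 5)/12 - 3749*log(x + 6)/48 + 6621*log(x + 7)/200 + 27/(20*x + 40) + C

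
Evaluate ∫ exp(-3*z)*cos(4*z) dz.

Let I denote the integral. Integrate by parts with u = cos(4*z), dv = exp(-3*z) dz, so v = -exp(-3*z)/3: I = -exp(-3*z)*cos(4*z)/3 − (4/3)·∫ exp(-3*z)*sin(4*z) dz.
Apply parts again with u = sin(4*z), dv = exp(-3*z) dz: ∫ exp(-3*z)*sin(4*z) dz = -exp(-3*z)*sin(4*z)/3 + (4/3)·I. Substituting back brings back I: I = 4*exp(-3*z)*sin(4*z)/9 - exp(-3*z)*cos(4*z)/3 − (16/9)·I.
Solving for I: (1 + 16/9)·I equals the remaining terms, so I = (9/25)·(4*exp(-3*z)*sin(4*z)/9 - exp(-3*z)*cos(4*z)/3).

4*exp(-3*z)*sin(4*z)/25 - 3*exp(-3*z)*cos(4*z)/25 + C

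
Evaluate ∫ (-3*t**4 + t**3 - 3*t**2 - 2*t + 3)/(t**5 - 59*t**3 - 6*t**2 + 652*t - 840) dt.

Factor the denominator: (t - 7)*(t - 2)**2*(t + 5)*(t + 6).
Partial-fraction decomposition: -4197/(832*(t + 6)) + 1031/(294*(t + 5)) + 26433/(78400*(t - 2)) + 53/(280*(t - 2)**2) - 3509/(1950*(t - 7)).
Integrate each term; A/(t−a) gives A·log|t−a|; A/(t−a)² gives −A/(t−a).

-3509*log(t - 7)/1950 + 26433*log(t - 2)/78400 + 1031*log(t + 5)/294 - 4197*log(t + 6)/832 - 53/(280*t - 560) + C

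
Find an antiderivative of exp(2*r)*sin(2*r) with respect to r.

exp(2*r)*sin(2*r)/4 - exp(2*r)*cos(2*r)/4 + C

Let I denote the integral. Integrate by parts with u = sin(2*r), dv = exp(2*r) dr, so v = exp(2*r)/2: I = exp(2*r)*sin(2*r)/2 − ∫ exp(2*r)*cos(2*r) dr.
Apply parts again with u = cos(2*r), dv = exp(2*r) dr: ∫ exp(2*r)*cos(2*r) dr = exp(2*r)*cos(2*r)/2 + I. Substituting back brings back I: I = exp(2*r)*sin(2*r)/2 - exp(2*r)*cos(2*r)/2 − I.
Solving for I: (1 + 1)·I equals the remaining terms, so I = (1/2)·(exp(2*r)*sin(2*r)/2 - exp(2*r)*cos(2*r)/2).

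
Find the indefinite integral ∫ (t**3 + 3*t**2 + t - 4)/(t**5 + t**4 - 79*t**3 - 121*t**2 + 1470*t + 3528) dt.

Factor the denominator: (t - 7)*(t - 6)*(t + 3)*(t + 4)*(t + 7).
Partial-fraction decomposition: -69/(728*(t + 7)) + 4/(55*(t + 4)) - 7/(360*(t + 3)) - 163/(585*(t - 6)) + 493/(1540*(t - 7)).
Integrate each term: A/(t−a) contributes A·log|t−a|.

493*log(t - 7)/1540 - 163*log(t - 6)/585 - 7*log(t + 3)/360 + 4*log(t + 4)/55 - 69*log(t + 7)/728 + C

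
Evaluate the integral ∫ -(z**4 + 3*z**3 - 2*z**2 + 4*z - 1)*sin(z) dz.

z**4*cos(z) - 4*z**3*sin(z) + 3*z**3*cos(z) - 9*z**2*sin(z) - 14*z**2*cos(z) + 28*z*sin(z) - 14*z*cos(z) + 14*sin(z) + 27*cos(z) + C

Use integration by parts with u = z**4 + 3*z**3 - 2*z**2 + 4*z - 1, dv = -sin(z) dz, so v = cos(z).
Apply parts 4 times (tabular method): alternate signs, differentiate u down to 0, integrate dv up.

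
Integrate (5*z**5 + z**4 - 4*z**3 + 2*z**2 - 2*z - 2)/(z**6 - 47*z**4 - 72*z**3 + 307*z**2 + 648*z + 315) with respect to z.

Factor the denominator: (z - 7)*(z - 3)*(z + 1)**2*(z + 3)*(z + 5).
Partial-fraction decomposition: 2407/(512*(z + 5)) - 251/(120*(z + 3)) + 9/(1024*(z + 1)) + 1/(128*(z + 1)**2) - 599/(1536*(z - 3)) + 14191/(5120*(z - 7)).
Integrate each term; A/(z−a) gives A·log|z−a|; A/(z−a)² gives −A/(z−a).

14191*log(z - 7)/5120 - 599*log(z - 3)/1536 + 9*log(z + 1)/1024 - 251*log(z + 3)/120 + 2407*log(z + 5)/512 - 1/(128*z + 128) + C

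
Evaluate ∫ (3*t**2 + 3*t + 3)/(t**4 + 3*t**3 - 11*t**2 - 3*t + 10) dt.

log(t - 2) - 3*log(t - 1)/4 + log(t + 1)/8 - 3*log(t + 5)/8 + C

Factor the denominator: (t - 2)*(t - 1)*(t + 1)*(t + 5).
Partial-fraction decomposition: -3/(8*(t + 5)) + 1/(8*(t + 1)) - 3/(4*(t - 1)) + 1/(t - 2).
Integrate each term: A/(t−a) contributes A·log|t−a|.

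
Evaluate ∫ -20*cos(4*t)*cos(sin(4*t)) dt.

Let u = sin(4*t), so du = (4*cos(4*t)) dt.
Rewriting, the integral becomes -5·∫ cos(u) du = -5·sin(u).
Substituting back, u = sin(4*t).

-5*sin(sin(4*t)) + C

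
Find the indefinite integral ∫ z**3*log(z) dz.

z**4*log(z)/4 - z**4/16 + C

Use integration by parts with u = log(z), dv = z**3 dz.
Then du = 1/z dz and v = z**4/4.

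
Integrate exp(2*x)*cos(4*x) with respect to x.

Let I denote the integral. Integrate by parts with u = cos(4*x), dv = exp(2*x) dx, so v = exp(2*x)/2: I = exp(2*x)*cos(4*x)/2 + 2·∫ exp(2*x)*sin(4*x) dx.
Apply parts again with u = sin(4*x), dv = exp(2*x) dx: ∫ exp(2*x)*sin(4*x) dx = exp(2*x)*sin(4*x)/2 − 2·I. Substituting back brings back I: I = exp(2*x)*sin(4*x) + exp(2*x)*cos(4*x)/2 − 4·I.
Solving for I: (1 + 4)·I equals the remaining terms, so I = (1/5)·(exp(2*x)*sin(4*x) + exp(2*x)*cos(4*x)/2).

exp(2*x)*sin(4*x)/5 + exp(2*x)*cos(4*x)/10 + C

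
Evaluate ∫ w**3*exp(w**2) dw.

Let u = w², du = 2w dw; rewrite as (1/2)∫ u^1·exp(1u) du.
Now integrate by parts 1 time.

(w**2 - 1)*exp(w**2)/2 + C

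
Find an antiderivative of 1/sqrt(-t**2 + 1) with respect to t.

Substitute t = sin(θ), so dt = cos(θ) dθ and the radical becomes sqrt(-t**2 + 1) = cos(θ) by the Pythagorean identity.
Integrate the resulting trig expression in θ, then back-substitute θ = asin(t), sin(θ) = t, cos(θ) = sqrt(-t**2 + 1) (absorbing any constant into C).

asin(t) + C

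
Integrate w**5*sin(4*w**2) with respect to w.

-w**4*cos(4*w**2)/8 + w**2*sin(4*w**2)/16 + cos(4*w**2)/64 + C

Let u = w², du = 2w dw; rewrite as (1/2)∫ u^2·sin(4u) du.
Now integrate by parts 2 times.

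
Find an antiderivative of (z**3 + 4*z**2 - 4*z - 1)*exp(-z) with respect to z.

Use integration by parts with u = z**3 + 4*z**2 - 4*z - 1, dv = exp(-z) dz, so v = -exp(-z).
Apply parts 3 times (tabular method): alternate signs, differentiate u down to 0, integrate dv up.

(-z**3 - 7*z**2 - 10*z - 9)*exp(-z) + C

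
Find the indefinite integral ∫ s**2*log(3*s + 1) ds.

Use integration by parts with u = log(3*s + 1), dv = s**2 ds.
Then du = 3/(3*s + 1) ds and v = s**3/3.

s**3*log(3*s + 1)/3 - s**3/9 + s**2/18 - s/27 + log(3*s + 1)/81 + C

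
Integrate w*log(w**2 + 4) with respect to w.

Let u = w**2 + 4, so du = (2*w) dw.
The integral becomes (1/2)·∫ log(u) du; integrate by parts with u′=log(u), dv′=du.

w**2*log(w**2 + 4)/2 - w**2/2 + 2*log(w**2 + 4) + C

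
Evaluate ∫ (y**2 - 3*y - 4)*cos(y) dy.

Use integration by parts with u = y**2 - 3*y - 4, dv = cos(y) dy, so v = sin(y).
Apply parts 2 times (tabular method): alternate signs, differentiate u down to 0, integrate dv up.

y**2*sin(y) - 3*y*sin(y) + 2*y*cos(y) - 6*sin(y) - 3*cos(y) + C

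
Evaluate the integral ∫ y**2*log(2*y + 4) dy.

Use integration by parts with u = log(2*y + 4), dv = y**2 dy.
Then du = 2/(2*y + 4) dy and v = y**3/3.

y**3*log(2*y + 4)/3 - y**3/9 + y**2/3 - 4*y/3 + 8*log(y + 2)/3 + C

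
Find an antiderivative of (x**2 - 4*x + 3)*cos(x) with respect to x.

Use integration by parts with u = x**2 - 4*x + 3, dv = cos(x) dx, so v = sin(x).
Apply parts 2 times (tabular method): alternate signs, differentiate u down to 0, integrate dv up.

x**2*sin(x) - 4*x*sin(x) + 2*x*cos(x) + sin(x) - 4*cos(x) + C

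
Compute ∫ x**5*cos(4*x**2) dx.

x**4*sin(4*x**2)/8 + x**2*cos(4*x**2)/16 - sin(4*x**2)/64 + C

Let u = x², du = 2x dx; rewrite as (1/2)∫ u^2·cos(4u) du.
Now integrate by parts 2 times.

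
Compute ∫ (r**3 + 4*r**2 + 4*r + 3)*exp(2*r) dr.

(4*r**3 + 10*r**2 + 6*r + 9)*exp(2*r)/8 + C

Use integration by parts with u = r**3 + 4*r**2 + 4*r + 3, dv = exp(2*r) dr, so v = exp(2*r)/2.
Apply parts 3 times (tabular method): alternate signs, differentiate u down to 0, integrate dv up.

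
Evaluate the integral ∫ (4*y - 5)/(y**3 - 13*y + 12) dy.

Factor the denominator: (y - 3)*(y - 1)*(y + 4).
Partial-fraction decomposition: -3/(5*(y + 4)) + 1/(10*(y - 1)) + 1/(2*(y - 3)).
Integrate each term: A/(y−a) contributes A·log|y−a|.

log(y - 3)/2 + log(y - 1)/10 - 3*log(y + 4)/5 + C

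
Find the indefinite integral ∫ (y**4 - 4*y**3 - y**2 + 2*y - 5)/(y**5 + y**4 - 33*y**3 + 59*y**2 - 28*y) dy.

5*log(y)/28 - 13*log(y - 4)/396 + 59*log(y - 1)/576 + 3705*log(y + 7)/4928 - 7/(24*y - 24) + C

Factor the denominator: y*(y - 4)*(y - 1)**2*(y + 7).
Partial-fraction decomposition: 3705/(4928*(y + 7)) + 59/(576*(y - 1)) + 7/(24*(y - 1)**2) - 13/(396*(y - 4)) + 5/(28*y).
Integrate each term; A/(y−a) gives A·log|y−a|; A/(y−a)² gives −A/(y−a).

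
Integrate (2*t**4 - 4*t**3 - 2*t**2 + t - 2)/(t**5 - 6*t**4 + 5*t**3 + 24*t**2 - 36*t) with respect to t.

log(t)/18 + 604*log(t - 3)/225 - log(t - 2) + 13*log(t + 2)/50 - 37/(15*t - 45) + C

Factor the denominator: t*(t - 3)**2*(t - 2)*(t + 2).
Partial-fraction decomposition: 13/(50*(t + 2)) - 1/(t - 2) + 604/(225*(t - 3)) + 37/(15*(t - 3)**2) + 1/(18*t).
Integrate each term; A/(t−a) gives A·log|t−a|; A/(t−a)² gives −A/(t−a).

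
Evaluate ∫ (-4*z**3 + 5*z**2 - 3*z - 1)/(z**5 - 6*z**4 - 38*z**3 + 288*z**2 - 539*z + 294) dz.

Factor the denominator: (z - 7)*(z - 3)*(z - 2)*(z - 1)*(z + 7).
Partial-fraction decomposition: 1637/(10080*(z + 7)) + 1/(32*(z - 1)) - 19/(45*(z - 2)) + 73/(80*(z - 3)) - 383/(560*(z - 7)).
Integrate each term: A/(z−a) contributes A·log|z−a|.

-383*log(z - 7)/560 + 73*log(z - 3)/80 - 19*log(z - 2)/45 + log(z - 1)/32 + 1637*log(z + 7)/10080 + C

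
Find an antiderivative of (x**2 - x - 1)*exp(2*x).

(x**2 - 2*x)*exp(2*x)/2 + C

Use integration by parts with u = x**2 - x - 1, dv = exp(2*x) dx, so v = exp(2*x)/2.
Apply parts 2 times (tabular method): alternate signs, differentiate u down to 0, integrate dv up.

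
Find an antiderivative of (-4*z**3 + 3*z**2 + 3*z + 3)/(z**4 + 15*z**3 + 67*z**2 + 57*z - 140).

log(z - 1)/48 - 59*log(z + 4)/3 + 563*log(z + 5)/12 - 1501*log(z + 7)/48 + C

Factor the denominator: (z - 1)*(z + 4)*(z + 5)*(z + 7).
Partial-fraction decomposition: -1501/(48*(z + 7)) + 563/(12*(z + 5)) - 59/(3*(z + 4)) + 1/(48*(z - 1)).
Integrate each term: A/(z−a) contributes A·log|z−a|.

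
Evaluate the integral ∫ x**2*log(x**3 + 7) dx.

Let u = x**3 + 7, so du = (3*x**2) dx.
The integral becomes (1/3)·∫ log(u) du; integrate by parts with u′=log(u), dv′=du.

x**3*log(x**3 + 7)/3 - x**3/3 + 7*log(x**3 + 7)/3 + C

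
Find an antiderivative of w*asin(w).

w**2*asin(w)/2 + w*sqrt(-w**2 + 1)/4 - asin(w)/4 + C

Use integration by parts with u = arcsin(w), dv = w dw.
Then du = 1/sqrt(-w**2 + 1) dw.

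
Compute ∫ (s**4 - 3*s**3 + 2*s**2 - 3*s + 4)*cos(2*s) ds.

Use integration by parts with u = s**4 - 3*s**3 + 2*s**2 - 3*s + 4, dv = cos(2*s) ds, so v = sin(2*s)/2.
Apply parts 4 times (tabular method): alternate signs, differentiate u down to 0, integrate dv up.

s**4*sin(2*s)/2 - 3*s**3*sin(2*s)/2 + s**3*cos(2*s) - s**2*sin(2*s)/2 - 9*s**2*cos(2*s)/4 + 3*s*sin(2*s)/4 - s*cos(2*s)/2 + 9*sin(2*s)/4 + 3*cos(2*s)/8 + C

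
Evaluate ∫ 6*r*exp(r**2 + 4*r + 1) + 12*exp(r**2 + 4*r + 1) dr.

3*exp(r**2 + 4*r + 1) + C

Let u = r**2 + 4*r + 1, so du = (2*r + 4) dr.
Rewriting, the integral becomes 3·∫ e^u du = 3·e^u.
Substituting back, u = r**2 + 4*r + 1.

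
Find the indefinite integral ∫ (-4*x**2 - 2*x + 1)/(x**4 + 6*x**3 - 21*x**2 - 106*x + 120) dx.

-71*log(x - 4)/270 + 5*log(x - 1)/126 - 89*log(x + 5)/54 + 131*log(x + 6)/70 + C

Factor the denominator: (x - 4)*(x - 1)*(x + 5)*(x + 6).
Partial-fraction decomposition: 131/(70*(x + 6)) - 89/(54*(x + 5)) + 5/(126*(x - 1)) - 71/(270*(x - 4)).
Integrate each term: A/(x−a) contributes A·log|x−a|.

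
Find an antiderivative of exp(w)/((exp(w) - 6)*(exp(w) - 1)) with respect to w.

Let u = e^w, du = e^w dw.
The integral becomes ∫ du/((u-6)(u-1)); decompose into partial fractions.

log(exp(w) - 6)/5 - log(exp(w) - 1)/5 + C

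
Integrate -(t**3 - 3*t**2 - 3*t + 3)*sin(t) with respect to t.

Use integration by parts with u = t**3 - 3*t**2 - 3*t + 3, dv = -sin(t) dt, so v = cos(t).
Apply parts 3 times (tabular method): alternate signs, differentiate u down to 0, integrate dv up.

t**3*cos(t) - 3*t**2*sin(t) - 3*t**2*cos(t) + 6*t*sin(t) - 9*t*cos(t) + 9*sin(t) + 9*cos(t) + C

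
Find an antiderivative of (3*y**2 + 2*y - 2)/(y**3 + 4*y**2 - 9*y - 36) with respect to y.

Factor the denominator: (y - 3)*(y + 3)*(y + 4).
Partial-fraction decomposition: 38/(7*(y + 4)) - 19/(6*(y + 3)) + 31/(42*(y - 3)).
Integrate each term: A/(y−a) contributes A·log|y−a|.

31*log(y - 3)/42 - 19*log(y + 3)/6 + 38*log(y + 4)/7 + C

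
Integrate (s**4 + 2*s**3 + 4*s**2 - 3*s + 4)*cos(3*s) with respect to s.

s**4*sin(3*s)/3 + 2*s**3*sin(3*s)/3 + 4*s**3*cos(3*s)/9 + 8*s**2*sin(3*s)/9 + 2*s**2*cos(3*s)/3 - 13*s*sin(3*s)/9 + 16*s*cos(3*s)/27 + 92*sin(3*s)/81 - 13*cos(3*s)/27 + C

Use integration by parts with u = s**4 + 2*s**3 + 4*s**2 - 3*s + 4, dv = cos(3*s) ds, so v = sin(3*s)/3.
Apply parts 4 times (tabular method): alternate signs, differentiate u down to 0, integrate dv up.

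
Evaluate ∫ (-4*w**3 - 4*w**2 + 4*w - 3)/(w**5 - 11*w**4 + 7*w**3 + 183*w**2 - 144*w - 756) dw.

-1543*log(w - 7)/360 + 329*log(w - 6)/72 - 3*log(w - 3)/8 - log(w + 2)/72 + 19*log(w + 3)/180 + C

Factor the denominator: (w - 7)*(w - 6)*(w - 3)*(w + 2)*(w + 3).
Partial-fraction decomposition: 19/(180*(w + 3)) - 1/(72*(w + 2)) - 3/(8*(w - 3)) + 329/(72*(w - 6)) - 1543/(360*(w - 7)).
Integrate each term: A/(w−a) contributes A·log|w−a|.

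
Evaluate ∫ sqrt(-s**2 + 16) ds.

Substitute s = 4·sin(θ), so ds = 4·cos(θ) dθ and the radical becomes sqrt(-s**2 + 16) = 4·cos(θ) by the Pythagorean identity.
Integrate the resulting trig expression in θ, then back-substitute θ = asin(s/4), sin(θ) = s/4, cos(θ) = sqrt(-s**2 + 16)/4 (absorbing any constant into C).

s*sqrt(-s**2 + 16)/2 + 8*asin(s/4) + C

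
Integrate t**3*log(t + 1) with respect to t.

Use integration by parts with u = log(t + 1), dv = t**3 dt.
Then du = 1/(t + 1) dt and v = t**4/4.

t**4*log(t + 1)/4 - t**4/16 + t**3/12 - t**2/8 + t/4 - log(t + 1)/4 + C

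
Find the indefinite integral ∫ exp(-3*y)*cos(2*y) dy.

Let I denote the integral. Integrate by parts with u = cos(2*y), dv = exp(-3*y) dy, so v = -exp(-3*y)/3: I = -exp(-3*y)*cos(2*y)/3 − (2/3)·∫ exp(-3*y)*sin(2*y) dy.
Apply parts again with u = sin(2*y), dv = exp(-3*y) dy: ∫ exp(-3*y)*sin(2*y) dy = -exp(-3*y)*sin(2*y)/3 + (2/3)·I. Substituting back brings back I: I = 2*exp(-3*y)*sin(2*y)/9 - exp(-3*y)*cos(2*y)/3 − (4/9)·I.
Solving for I: (1 + 4/9)·I equals the remaining terms, so I = (9/13)·(2*exp(-3*y)*sin(2*y)/9 - exp(-3*y)*cos(2*y)/3).

2*exp(-3*y)*sin(2*y)/13 - 3*exp(-3*y)*cos(2*y)/13 + C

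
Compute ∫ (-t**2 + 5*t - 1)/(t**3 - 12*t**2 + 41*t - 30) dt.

-7*log(t - 6)/5 + log(t - 5)/4 + 3*log(t - 1)/20 + C

Factor the denominator: (t - 6)*(t - 5)*(t - 1).
Partial-fraction decomposition: 3/(20*(t - 1)) + 1/(4*(t - 5)) - 7/(5*(t - 6)).
Integrate each term: A/(t−a) contributes A·log|t−a|.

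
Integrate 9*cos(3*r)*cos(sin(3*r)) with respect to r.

3*sin(sin(3*r)) + C

Let u = sin(3*r), so du = (3*cos(3*r)) dr.
Rewriting, the integral becomes 3·∫ cos(u) du = 3·sin(u).
Substituting back, u = sin(3*r).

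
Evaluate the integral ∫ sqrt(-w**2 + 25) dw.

w*sqrt(-w**2 + 25)/2 + 25*asin(w/5)/2 + C

Substitute w = 5·sin(θ), so dw = 5·cos(θ) dθ and the radical becomes sqrt(-w**2 + 25) = 5·cos(θ) by the Pythagorean identity.
Integrate the resulting trig expression in θ, then back-substitute θ = asin(w/5), sin(θ) = w/5, cos(θ) = sqrt(-w**2 + 25)/5 (absorbing any constant into C).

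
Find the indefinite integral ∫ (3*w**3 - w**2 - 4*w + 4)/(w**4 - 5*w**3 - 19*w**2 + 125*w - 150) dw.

167*log(w - 5)/30 - 4*log(w - 3) + 16*log(w - 2)/21 + 47*log(w + 5)/70 + C

Factor the denominator: (w - 5)*(w - 3)*(w - 2)*(w + 5).
Partial-fraction decomposition: 47/(70*(w + 5)) + 16/(21*(w - 2)) - 4/(w - 3) + 167/(30*(w - 5)).
Integrate each term: A/(w−a) contributes A·log|w−a|.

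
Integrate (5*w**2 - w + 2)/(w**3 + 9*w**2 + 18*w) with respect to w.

log(w)/9 - 50*log(w + 3)/9 + 94*log(w + 6)/9 + C

Factor the denominator: w*(w + 3)*(w + 6).
Partial-fraction decomposition: 94/(9*(w + 6)) - 50/(9*(w + 3)) + 1/(9*w).
Integrate each term: A/(w−a) contributes A·log|w−a|.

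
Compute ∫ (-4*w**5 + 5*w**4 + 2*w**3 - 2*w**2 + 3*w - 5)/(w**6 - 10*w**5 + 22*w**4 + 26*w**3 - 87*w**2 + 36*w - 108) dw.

Factor the denominator: (w - 6)*(w - 3)**2*(w + 2)*(w**2 + 1).
Partial-fraction decomposition: (146*w - 197)/(9250*(w**2 + 1)) - 173/(1000*(w + 2)) + 5918/(1125*(w - 3)) + 527/(150*(w - 3)**2) - 24251/(2664*(w - 6)).
Integrate each term; A/(w−a) gives A·log|w−a|; the (Bw+D)/(w²+p²) term gives a log and an atan.

-24251*log(w - 6)/2664 + 5918*log(w - 3)/1125 - 173*log(w + 2)/1000 + 73*log(w**2 + 1)/9250 - 197*atan(w)/9250 - 527/(150*w - 450) + C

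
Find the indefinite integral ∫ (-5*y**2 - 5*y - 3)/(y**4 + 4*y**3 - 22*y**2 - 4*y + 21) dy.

-63*log(y - 3)/80 + 13*log(y - 1)/32 - log(y + 1)/16 + 71*log(y + 7)/160 + C

Factor the denominator: (y - 3)*(y - 1)*(y + 1)*(y + 7).
Partial-fraction decomposition: 71/(160*(y + 7)) - 1/(16*(y + 1)) + 13/(32*(y - 1)) - 63/(80*(y - 3)).
Integrate each term: A/(y−a) contributes A·log|y−a|.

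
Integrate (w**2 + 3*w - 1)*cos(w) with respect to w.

w**2*sin(w) + 3*w*sin(w) + 2*w*cos(w) - 3*sin(w) + 3*cos(w) + C

Use integration by parts with u = w**2 + 3*w - 1, dv = cos(w) dw, so v = sin(w).
Apply parts 2 times (tabular method): alternate signs, differentiate u down to 0, integrate dv up.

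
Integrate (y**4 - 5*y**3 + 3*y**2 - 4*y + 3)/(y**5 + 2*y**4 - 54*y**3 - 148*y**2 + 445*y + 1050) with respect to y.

Factor the denominator: (y - 7)*(y - 3)*(y + 2)*(y + 5)**2.
Partial-fraction decomposition: 1073/(1728*(y + 5)) - 337/(72*(y + 5)**2) + 79/(405*(y + 2)) + 9/(320*(y - 3)) + 101/(648*(y - 7)).
Integrate each term; A/(y−a) gives A·log|y−a|; A/(y−a)² gives −A/(y−a).

101*log(y - 7)/648 + 9*log(y - 3)/320 + 79*log(y + 2)/405 + 1073*log(y + 5)/1728 + 337/(72*y + 360) + C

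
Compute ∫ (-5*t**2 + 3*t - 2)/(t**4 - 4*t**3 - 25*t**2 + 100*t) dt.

Factor the denominator: t*(t - 5)*(t - 4)*(t + 5).
Partial-fraction decomposition: 71/(225*(t + 5)) + 35/(18*(t - 4)) - 56/(25*(t - 5)) - 1/(50*t).
Integrate each term: A/(t−a) contributes A·log|t−a|.

-log(t)/50 - 56*log(t - 5)/25 + 35*log(t - 4)/18 + 71*log(t + 5)/225 + C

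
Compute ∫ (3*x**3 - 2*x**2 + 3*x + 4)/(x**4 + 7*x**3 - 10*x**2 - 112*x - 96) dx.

Factor the denominator: (x - 4)*(x + 1)*(x + 4)*(x + 6).
Partial-fraction decomposition: 367/(50*(x + 6)) - 29/(6*(x + 4)) + 4/(75*(x + 1)) + 11/(25*(x - 4)).
Integrate each term: A/(x−a) contributes A·log|x−a|.

11*log(x - 4)/25 + 4*log(x + 1)/75 - 29*log(x + 4)/6 + 367*log(x + 6)/50 + C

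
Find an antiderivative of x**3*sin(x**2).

Let u = x², du = 2x dx; rewrite as (1/2)∫ u^1·sin(1u) du.
Now integrate by parts 1 time.

-x**2*cos(x**2)/2 + sin(x**2)/2 + C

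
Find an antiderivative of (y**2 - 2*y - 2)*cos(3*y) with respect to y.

Use integration by parts with u = y**2 - 2*y - 2, dv = cos(3*y) dy, so v = sin(3*y)/3.
Apply parts 2 times (tabular method): alternate signs, differentiate u down to 0, integrate dv up.

y**2*sin(3*y)/3 - 2*y*sin(3*y)/3 + 2*y*cos(3*y)/9 - 20*sin(3*y)/27 - 2*cos(3*y)/9 + C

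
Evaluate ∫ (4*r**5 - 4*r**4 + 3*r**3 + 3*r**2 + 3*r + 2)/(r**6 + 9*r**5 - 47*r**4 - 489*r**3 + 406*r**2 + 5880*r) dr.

Factor the denominator: r*(r - 6)*(r - 4)*(r + 5)*(r + 7)**2.
Partial-fraction decomposition: -18232839/(4008004*(r + 7)) - 77733/(2002*(r + 7)**2) + 15313/(1980*(r + 5)) - 1663/(4356*(r - 4)) + 6674/(5577*(r - 6)) + 1/(2940*r).
Integrate each term; A/(r−a) gives A·log|r−a|; A/(r−a)² gives −A/(r−a).

log(r)/2940 + 6674*log(r - 6)/5577 - 1663*log(r - 4)/4356 + 15313*log(r + 5)/1980 - 18232839*log(r + 7)/4008004 + 77733/(2002*r + 14014) + C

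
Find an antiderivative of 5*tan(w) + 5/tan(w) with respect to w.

5*log(tan(w)) + C

Let u = tan(w), so du = (tan(w)**2 + 1) dw.
Rewriting, the integral becomes 5·∫ 1/u du = 5·log(u).
Substituting back, u = tan(w).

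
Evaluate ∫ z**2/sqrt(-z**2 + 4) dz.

Substitute z = 2·sin(θ), so dz = 2·cos(θ) dθ and the radical becomes sqrt(-z**2 + 4) = 2·cos(θ) by the Pythagorean identity.
Integrate the resulting trig expression in θ, then back-substitute θ = asin(z/2), sin(θ) = z/2, cos(θ) = sqrt(-z**2 + 4)/2 (absorbing any constant into C).

-z*sqrt(-z**2 + 4)/2 + 2*asin(z/2) + C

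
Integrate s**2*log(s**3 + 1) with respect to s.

s**3*log(s**3 + 1)/3 - s**3/3 + log(s**3 + 1)/3 + C

Let u = s**3 + 1, so du = (3*s**2) ds.
The integral becomes (1/3)·∫ log(u) du; integrate by parts with u′=log(u), dv′=du.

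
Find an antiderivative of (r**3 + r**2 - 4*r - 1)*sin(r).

-r**3*cos(r) + 3*r**2*sin(r) - r**2*cos(r) + 2*r*sin(r) + 10*r*cos(r) - 10*sin(r) + 3*cos(r) + C

Use integration by parts with u = r**3 + r**2 - 4*r - 1, dv = sin(r) dr, so v = -cos(r).
Apply parts 3 times (tabular method): alternate signs, differentiate u down to 0, integrate dv up.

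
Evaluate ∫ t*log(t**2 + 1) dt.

t**2*log(t**2 + 1)/2 - t**2/2 + log(t**2 + 1)/2 + C

Let u = t**2 + 1, so du = (2*t) dt.
The integral becomes (1/2)·∫ log(u) du; integrate by parts with u′=log(u), dv′=du.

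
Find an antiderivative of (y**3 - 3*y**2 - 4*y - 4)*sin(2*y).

Use integration by parts with u = y**3 - 3*y**2 - 4*y - 4, dv = sin(2*y) dy, so v = -cos(2*y)/2.
Apply parts 3 times (tabular method): alternate signs, differentiate u down to 0, integrate dv up.

-y**3*cos(2*y)/2 + 3*y**2*sin(2*y)/4 + 3*y**2*cos(2*y)/2 - 3*y*sin(2*y)/2 + 11*y*cos(2*y)/4 - 11*sin(2*y)/8 + 5*cos(2*y)/4 + C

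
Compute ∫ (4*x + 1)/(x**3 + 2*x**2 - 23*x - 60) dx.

Factor the denominator: (x - 5)*(x + 3)*(x + 4).
Partial-fraction decomposition: -5/(3*(x + 4)) + 11/(8*(x + 3)) + 7/(24*(x - 5)).
Integrate each term: A/(x−a) contributes A·log|x−a|.

7*log(x - 5)/24 + 11*log(x + 3)/8 - 5*log(x + 4)/3 + C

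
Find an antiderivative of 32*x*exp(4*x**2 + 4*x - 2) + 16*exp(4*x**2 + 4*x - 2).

Let u = 4*x**2 + 4*x - 2, so du = (8*x + 4) dx.
Rewriting, the integral becomes 4·∫ e^u du = 4·e^u.
Substituting back, u = 4*x**2 + 4*x - 2.

4*exp(4*x**2 + 4*x - 2) + C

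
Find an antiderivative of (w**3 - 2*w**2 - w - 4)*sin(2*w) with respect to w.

-w**3*cos(2*w)/2 + 3*w**2*sin(2*w)/4 + w**2*cos(2*w) - w*sin(2*w) + 5*w*cos(2*w)/4 - 5*sin(2*w)/8 + 3*cos(2*w)/2 + C

Use integration by parts with u = w**3 - 2*w**2 - w - 4, dv = sin(2*w) dw, so v = -cos(2*w)/2.
Apply parts 3 times (tabular method): alternate signs, differentiate u down to 0, integrate dv up.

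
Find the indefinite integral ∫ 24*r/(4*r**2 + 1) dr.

Let u = 4*r**2 + 1, so du = (8*r) dr.
Rewriting, the integral becomes 3·∫ 1/u du = 3·log(u).
Substituting back, u = 4*r**2 + 1.

3*log(4*r**2 + 1) + C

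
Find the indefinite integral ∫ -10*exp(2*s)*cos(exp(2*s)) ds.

-5*sin(exp(2*s)) + C

Let u = exp(2*s), so du = (2*exp(2*s)) ds.
Rewriting, the integral becomes -5·∫ cos(u) du = -5·sin(u).
Substituting back, u = exp(2*s).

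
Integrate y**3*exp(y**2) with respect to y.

Let u = y², du = 2y dy; rewrite as (1/2)∫ u^1·exp(1u) du.
Now integrate by parts 1 time.

(y**2 - 1)*exp(y**2)/2 + C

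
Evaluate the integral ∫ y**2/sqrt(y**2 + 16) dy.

y*sqrt(y**2 + 16)/2 - 8*log(y + sqrt(y**2 + 16)) + C

Substitute y = 4·tan(θ), so dy = 4·sec(θ)^2 dθ and the radical becomes sqrt(y**2 + 16) = 4·sec(θ) by the Pythagorean identity.
Integrate the resulting trig expression in θ, then back-substitute tan(θ) = y/4, sec(θ) = sqrt(y**2 + 16)/4 (absorbing any constant into C).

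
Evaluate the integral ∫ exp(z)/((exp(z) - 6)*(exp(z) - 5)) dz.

Let u = e^z, du = e^z dz.
The integral becomes ∫ du/((u-5)(u-6)); decompose into partial fractions.

log(exp(z) - 6) - log(exp(z) - 5) + C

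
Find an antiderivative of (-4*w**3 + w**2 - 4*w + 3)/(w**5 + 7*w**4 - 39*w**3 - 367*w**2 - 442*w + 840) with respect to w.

Factor the denominator: (w - 7)*(w - 1)*(w + 4)*(w + 5)*(w + 6).
Partial-fraction decomposition: 927/(182*(w + 6)) - 137/(18*(w + 5)) + 291/(110*(w + 4)) + 1/(315*(w - 1)) - 337/(2574*(w - 7)).
Integrate each term: A/(w−a) contributes A·log|w−a|.

-337*log(w - 7)/2574 + log(w - 1)/315 + 291*log(w + 4)/110 - 137*log(w + 5)/18 + 927*log(w + 6)/182 + C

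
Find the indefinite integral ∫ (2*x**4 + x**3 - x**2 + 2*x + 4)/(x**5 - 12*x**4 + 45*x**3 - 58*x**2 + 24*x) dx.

log(x)/6 + 697*log(x - 6)/75 - 143*log(x - 4)/18 + 109*log(x - 1)/225 - 8/(15*x - 15) + C

Factor the denominator: x*(x - 6)*(x - 4)*(x - 1)**2.
Partial-fraction decomposition: 109/(225*(x - 1)) + 8/(15*(x - 1)**2) - 143/(18*(x - 4)) + 697/(75*(x - 6)) + 1/(6*x).
Integrate each term; A/(x−a) gives A·log|x−a|; A/(x−a)² gives −A/(x−a).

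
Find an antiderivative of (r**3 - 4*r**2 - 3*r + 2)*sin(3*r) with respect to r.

-r**3*cos(3*r)/3 + r**2*sin(3*r)/3 + 4*r**2*cos(3*r)/3 - 8*r*sin(3*r)/9 + 11*r*cos(3*r)/9 - 11*sin(3*r)/27 - 26*cos(3*r)/27 + C

Use integration by parts with u = r**3 - 4*r**2 - 3*r + 2, dv = sin(3*r) dr, so v = -cos(3*r)/3.
Apply parts 3 times (tabular method): alternate signs, differentiate u down to 0, integrate dv up.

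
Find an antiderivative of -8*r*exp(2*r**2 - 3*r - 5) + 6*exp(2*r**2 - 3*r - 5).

-2*exp(2*r**2 - 3*r - 5) + C

Let u = 2*r**2 - 3*r - 5, so du = (4*r - 3) dr.
Rewriting, the integral becomes -2·∫ e^u du = -2·e^u.
Substituting back, u = 2*r**2 - 3*r - 5.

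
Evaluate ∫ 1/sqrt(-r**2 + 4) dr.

Substitute r = 2·sin(θ), so dr = 2·cos(θ) dθ and the radical becomes sqrt(-r**2 + 4) = 2·cos(θ) by the Pythagorean identity.
Integrate the resulting trig expression in θ, then back-substitute θ = asin(r/2), sin(θ) = r/2, cos(θ) = sqrt(-r**2 + 4)/2 (absorbing any constant into C).

asin(r/2) + C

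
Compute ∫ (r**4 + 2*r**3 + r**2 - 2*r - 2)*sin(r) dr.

Use integration by parts with u = r**4 + 2*r**3 + r**2 - 2*r - 2, dv = sin(r) dr, so v = -cos(r).
Apply parts 4 times (tabular method): alternate signs, differentiate u down to 0, integrate dv up.

-r**4*cos(r) + 4*r**3*sin(r) - 2*r**3*cos(r) + 6*r**2*sin(r) + 11*r**2*cos(r) - 22*r*sin(r) + 14*r*cos(r) - 14*sin(r) - 20*cos(r) + C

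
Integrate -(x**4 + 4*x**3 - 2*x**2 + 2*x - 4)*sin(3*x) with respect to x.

x**4*cos(3*x)/3 - 4*x**3*sin(3*x)/9 + 4*x**3*cos(3*x)/3 - 4*x**2*sin(3*x)/3 - 10*x**2*cos(3*x)/9 + 20*x*sin(3*x)/27 - 2*x*cos(3*x)/9 + 2*sin(3*x)/27 - 88*cos(3*x)/81 + C

Use integration by parts with u = x**4 + 4*x**3 - 2*x**2 + 2*x - 4, dv = -sin(3*x) dx, so v = cos(3*x)/3.
Apply parts 4 times (tabular method): alternate signs, differentiate u down to 0, integrate dv up.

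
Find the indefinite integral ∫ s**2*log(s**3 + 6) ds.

Let u = s**3 + 6, so du = (3*s**2) ds.
The integral becomes (1/3)·∫ log(u) du; integrate by parts with u′=log(u), dv′=du.

s**3*log(s**3 + 6)/3 - s**3/3 + 2*log(s**3 + 6) + C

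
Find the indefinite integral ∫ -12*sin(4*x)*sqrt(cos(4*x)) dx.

2*cos(4*x)**(3/2) + C

Let u = cos(4*x), so du = (-4*sin(4*x)) dx.
Rewriting, the integral becomes 3·∫ √u du = 3·(2/3)u^(3/2).
Substituting back, u = cos(4*x).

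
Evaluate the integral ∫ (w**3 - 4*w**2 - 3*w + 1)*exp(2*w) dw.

Use integration by parts with u = w**3 - 4*w**2 - 3*w + 1, dv = exp(2*w) dw, so v = exp(2*w)/2.
Apply parts 3 times (tabular method): alternate signs, differentiate u down to 0, integrate dv up.

(4*w**3 - 22*w**2 + 10*w - 1)*exp(2*w)/8 + C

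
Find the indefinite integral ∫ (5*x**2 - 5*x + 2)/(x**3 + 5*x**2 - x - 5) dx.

log(x - 1)/6 - 3*log(x + 1)/2 + 19*log(x + 5)/3 + C

Factor the denominator: (x - 1)*(x + 1)*(x + 5).
Partial-fraction decomposition: 19/(3*(x + 5)) - 3/(2*(x + 1)) + 1/(6*(x - 1)).
Integrate each term: A/(x−a) contributes A·log|x−a|.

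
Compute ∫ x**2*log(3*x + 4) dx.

x**3*log(3*x + 4)/3 - x**3/9 + 2*x**2/9 - 16*x/27 + 64*log(3*x + 4)/81 + C

Use integration by parts with u = log(3*x + 4), dv = x**2 dx.
Then du = 3/(3*x + 4) dx and v = x**3/3.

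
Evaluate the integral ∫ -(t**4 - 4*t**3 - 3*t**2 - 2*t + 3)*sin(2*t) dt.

Use integration by parts with u = t**4 - 4*t**3 - 3*t**2 - 2*t + 3, dv = -sin(2*t) dt, so v = cos(2*t)/2.
Apply parts 4 times (tabular method): alternate signs, differentiate u down to 0, integrate dv up.

t**4*cos(2*t)/2 - t**3*sin(2*t) - 2*t**3*cos(2*t) + 3*t**2*sin(2*t) - 3*t**2*cos(2*t) + 3*t*sin(2*t) + 2*t*cos(2*t) - sin(2*t) + 3*cos(2*t) + C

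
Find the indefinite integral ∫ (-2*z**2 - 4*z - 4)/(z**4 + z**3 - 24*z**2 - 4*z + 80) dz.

Factor the denominator: (z - 4)*(z - 2)*(z + 2)*(z + 5).
Partial-fraction decomposition: 34/(189*(z + 5)) - 1/(18*(z + 2)) + 5/(14*(z - 2)) - 13/(27*(z - 4)).
Integrate each term: A/(z−a) contributes A·log|z−a|.

-13*log(z - 4)/27 + 5*log(z - 2)/14 - log(z + 2)/18 + 34*log(z + 5)/189 + C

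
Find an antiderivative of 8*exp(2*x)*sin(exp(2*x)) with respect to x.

Let u = exp(2*x), so du = (2*exp(2*x)) dx.
Rewriting, the integral becomes 4·∫ sin(u) du = 4·-cos(u).
Substituting back, u = exp(2*x).

-4*cos(exp(2*x)) + C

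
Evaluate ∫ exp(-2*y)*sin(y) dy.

-2*exp(-2*y)*sin(y)/5 - exp(-2*y)*cos(y)/5 + C

Let I denote the integral. Integrate by parts with u = sin(y), dv = exp(-2*y) dy, so v = -exp(-2*y)/2: I = -exp(-2*y)*sin(y)/2 + (1/2)·∫ exp(-2*y)*cos(y) dy.
Apply parts again with u = cos(y), dv = exp(-2*y) dy: ∫ exp(-2*y)*cos(y) dy = -exp(-2*y)*cos(y)/2 − (1/2)·I. Substituting back brings back I: I = -exp(-2*y)*sin(y)/2 - exp(-2*y)*cos(y)/4 − (1/4)·I.
Solving for I: (1 + 1/4)·I equals the remaining terms, so I = (4/5)·(-exp(-2*y)*sin(y)/2 - exp(-2*y)*cos(y)/4).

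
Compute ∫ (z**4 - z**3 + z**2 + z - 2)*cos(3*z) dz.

Use integration by parts with u = z**4 - z**3 + z**2 + z - 2, dv = cos(3*z) dz, so v = sin(3*z)/3.
Apply parts 4 times (tabular method): alternate signs, differentiate u down to 0, integrate dv up.

z**4*sin(3*z)/3 - z**3*sin(3*z)/3 + 4*z**3*cos(3*z)/9 - z**2*sin(3*z)/9 - z**2*cos(3*z)/3 + 5*z*sin(3*z)/9 - 2*z*cos(3*z)/27 - 52*sin(3*z)/81 + 5*cos(3*z)/27 + C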